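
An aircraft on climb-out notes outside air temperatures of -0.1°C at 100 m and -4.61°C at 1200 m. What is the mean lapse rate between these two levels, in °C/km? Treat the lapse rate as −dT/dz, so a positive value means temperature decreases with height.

4.1°C/km

Γ = −ΔT/Δz = (-0.1 − (-4.61)) / (1200 − 100) m
  = 4.51°C / 1.1 km = 4.1°C/km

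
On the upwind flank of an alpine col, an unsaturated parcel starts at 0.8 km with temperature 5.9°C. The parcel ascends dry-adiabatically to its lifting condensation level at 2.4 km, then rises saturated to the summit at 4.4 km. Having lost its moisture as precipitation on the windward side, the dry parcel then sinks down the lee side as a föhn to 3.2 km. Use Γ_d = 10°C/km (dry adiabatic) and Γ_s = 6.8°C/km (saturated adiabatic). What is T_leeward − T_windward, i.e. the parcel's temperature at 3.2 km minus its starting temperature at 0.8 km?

-17.6°C

From 800 m to 2400 m (dry): cools by 10 × 1.6 = 16°C, giving -10.1°C.
From 2400 m to 4400 m (saturated): cools by 6.8 × 2 = 13.6°C, giving -23.7°C.
From 4400 m to 3200 m (dry descent): warms by 10 × 1.2 = 12°C, giving -11.7°C.
Net change vs windward start: -11.7 − 5.9 = -17.6°C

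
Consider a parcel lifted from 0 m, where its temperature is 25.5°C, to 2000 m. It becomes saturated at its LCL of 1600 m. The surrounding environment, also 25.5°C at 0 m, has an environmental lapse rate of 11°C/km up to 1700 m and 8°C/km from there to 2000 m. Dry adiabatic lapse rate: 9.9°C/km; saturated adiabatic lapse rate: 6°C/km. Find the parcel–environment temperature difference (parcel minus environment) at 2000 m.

Parcel:
  From 0 m to 1600 m (dry): cools by 9.9 × 1.6 = 15.84°C, giving 9.66°C.
  From 1600 m to 2000 m (saturated): cools by 6 × 0.4 = 2.4°C, giving 7.26°C.
Environment:
  From 0 m to 1700 m (environment, lower layer): cools by 11 × 1.7 = 18.7°C, giving 6.8°C.
  From 1700 m to 2000 m (environment, upper layer): cools by 8 × 0.3 = 2.4°C, giving 4.4°C.
T_parcel − T_env = 7.26 − 4.4 = +2.86°C

+2.86°C (parcel warmer than environment)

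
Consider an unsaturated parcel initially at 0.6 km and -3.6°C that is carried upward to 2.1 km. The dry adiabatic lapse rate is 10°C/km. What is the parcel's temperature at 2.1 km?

-18.6°C

From 600 m to 2100 m (dry adiabatic): cools by 10 × 1.5 = 15°C, giving -18.6°C.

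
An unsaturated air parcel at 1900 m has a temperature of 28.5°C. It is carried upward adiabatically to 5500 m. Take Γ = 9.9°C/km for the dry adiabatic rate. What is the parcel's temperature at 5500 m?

Dry adiabatic to 5500 m: -9.9 × 3.6 km = -35.64°C, so T = -7.14°C.

-7.14°C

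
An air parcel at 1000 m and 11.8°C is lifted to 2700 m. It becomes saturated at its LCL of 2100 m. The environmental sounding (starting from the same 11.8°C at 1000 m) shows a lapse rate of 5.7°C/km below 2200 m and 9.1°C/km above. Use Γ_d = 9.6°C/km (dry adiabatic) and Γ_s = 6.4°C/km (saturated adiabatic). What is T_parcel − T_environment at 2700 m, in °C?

-3.01°C (parcel cooler than environment)

Parcel:
  1000–2100 m, dry: Δz = 1.1 km ⇒ ΔT = -10.56°C; T = 1.24°C
  2100–2700 m, saturated: Δz = 0.6 km ⇒ ΔT = -3.84°C; T = -2.6°C
Environment:
  1000–2200 m, environment, lower layer: Δz = 1.2 km ⇒ ΔT = -6.84°C; T = 4.96°C
  2200–2700 m, environment, upper layer: Δz = 0.5 km ⇒ ΔT = -4.55°C; T = 0.41°C
T_parcel − T_env = -2.6 − 0.41 = -3.01°C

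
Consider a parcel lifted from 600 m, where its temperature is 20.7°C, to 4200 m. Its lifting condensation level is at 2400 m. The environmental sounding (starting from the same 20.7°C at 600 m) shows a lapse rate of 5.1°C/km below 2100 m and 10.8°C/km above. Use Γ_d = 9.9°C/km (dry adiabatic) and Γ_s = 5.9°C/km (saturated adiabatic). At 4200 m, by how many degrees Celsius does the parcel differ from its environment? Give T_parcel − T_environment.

+1.89°C (parcel warmer than environment)

Parcel:
  600–2400 m, dry: Δz = 1.8 km ⇒ ΔT = -17.82°C; T = 2.88°C
  2400–4200 m, saturated: Δz = 1.8 km ⇒ ΔT = -10.62°C; T = -7.74°C
Environment:
  600–2100 m, environment, lower layer: Δz = 1.5 km ⇒ ΔT = -7.65°C; T = 13.05°C
  2100–4200 m, environment, upper layer: Δz = 2.1 km ⇒ ΔT = -22.68°C; T = -9.63°C
T_parcel − T_env = -7.74 − (-9.63) = +1.89°C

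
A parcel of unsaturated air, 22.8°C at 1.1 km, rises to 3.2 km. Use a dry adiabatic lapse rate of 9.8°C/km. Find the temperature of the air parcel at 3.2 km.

From 1100 m to 3200 m (dry adiabatic): cools by 9.8 × 2.1 = 20.58°C, giving 2.22°C.

2.22°C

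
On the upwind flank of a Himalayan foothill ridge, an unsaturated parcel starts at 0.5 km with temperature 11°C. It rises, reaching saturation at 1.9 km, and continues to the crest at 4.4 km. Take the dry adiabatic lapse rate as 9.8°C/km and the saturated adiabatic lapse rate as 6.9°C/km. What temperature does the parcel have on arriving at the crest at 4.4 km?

From 500 m to 1900 m (dry): cools by 9.8 × 1.4 = 13.72°C, giving -2.72°C.
From 1900 m to 4400 m (saturated): cools by 6.9 × 2.5 = 17.25°C, giving -19.97°C.

-19.97°C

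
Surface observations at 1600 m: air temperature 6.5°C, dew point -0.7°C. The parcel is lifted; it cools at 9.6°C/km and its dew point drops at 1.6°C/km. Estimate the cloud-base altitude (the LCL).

2500 m

T and T_d converge at 9.6 − 1.6 = 8°C per km
Height above start = (6.5 − (-0.7)) / 8 = 0.9 km
LCL altitude = 1600 m + 900 m = 2500 m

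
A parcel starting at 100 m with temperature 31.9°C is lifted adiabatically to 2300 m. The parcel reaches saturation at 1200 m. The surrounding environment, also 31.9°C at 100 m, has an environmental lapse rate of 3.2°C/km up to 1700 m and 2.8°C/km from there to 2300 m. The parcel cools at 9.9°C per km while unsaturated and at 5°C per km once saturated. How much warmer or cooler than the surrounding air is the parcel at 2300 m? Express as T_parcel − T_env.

Parcel:
  From 100 m to 1200 m (dry): cools by 9.9 × 1.1 = 10.89°C, giving 21.01°C.
  From 1200 m to 2300 m (saturated): cools by 5 × 1.1 = 5.5°C, giving 15.51°C.
Environment:
  From 100 m to 1700 m (environment, lower layer): cools by 3.2 × 1.6 = 5.12°C, giving 26.78°C.
  From 1700 m to 2300 m (environment, upper layer): cools by 2.8 × 0.6 = 1.68°C, giving 25.1°C.
T_parcel − T_env = 15.51 − 25.1 = -9.59°C

-9.59°C (parcel cooler than environment)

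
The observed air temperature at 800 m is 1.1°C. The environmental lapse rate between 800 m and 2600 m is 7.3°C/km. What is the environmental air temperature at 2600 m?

800 → 2600 m (environmental, 7.3°C/km): ΔT = -7.3 × 1.8 = -13.14°C → T = -12.04°C

-12.04°C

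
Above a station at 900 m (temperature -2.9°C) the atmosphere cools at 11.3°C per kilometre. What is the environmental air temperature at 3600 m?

900–3600 m, environmental: Δz = 2.7 km ⇒ ΔT = -30.51°C; T = -33.41°C

-33.41°C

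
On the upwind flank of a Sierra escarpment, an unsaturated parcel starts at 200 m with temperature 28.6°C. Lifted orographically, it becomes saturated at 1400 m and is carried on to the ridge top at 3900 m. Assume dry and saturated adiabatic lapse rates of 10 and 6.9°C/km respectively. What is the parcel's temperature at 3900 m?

-0.65°C

200 → 1400 m (dry, 10°C/km): ΔT = -10 × 1.2 = -12°C → T = 16.6°C
1400 → 3900 m (saturated, 6.9°C/km): ΔT = -6.9 × 2.5 = -17.25°C → T = -0.65°C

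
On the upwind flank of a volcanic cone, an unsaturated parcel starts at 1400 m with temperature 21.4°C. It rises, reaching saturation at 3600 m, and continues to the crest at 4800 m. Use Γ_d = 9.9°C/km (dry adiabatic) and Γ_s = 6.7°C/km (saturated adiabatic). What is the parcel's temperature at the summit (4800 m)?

1400 → 3600 m (dry, 9.9°C/km): ΔT = -9.9 × 2.2 = -21.78°C → T = -0.38°C
3600 → 4800 m (saturated, 6.7°C/km): ΔT = -6.7 × 1.2 = -8.04°C → T = -8.42°C

-8.42°C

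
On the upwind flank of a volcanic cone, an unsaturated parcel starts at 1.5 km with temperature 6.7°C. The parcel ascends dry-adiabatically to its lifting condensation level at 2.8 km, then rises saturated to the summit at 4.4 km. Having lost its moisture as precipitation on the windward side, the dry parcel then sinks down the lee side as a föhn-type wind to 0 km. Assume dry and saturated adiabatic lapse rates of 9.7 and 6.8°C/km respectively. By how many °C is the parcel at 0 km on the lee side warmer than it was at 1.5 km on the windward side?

+19.19°C

From 1500 m to 2800 m (dry): cools by 9.7 × 1.3 = 12.61°C, giving -5.91°C.
From 2800 m to 4400 m (saturated): cools by 6.8 × 1.6 = 10.88°C, giving -16.79°C.
From 4400 m to 0 m (dry descent): warms by 9.7 × 4.4 = 42.68°C, giving 25.89°C.
Net change vs windward start: 25.89 − 6.7 = +19.19°C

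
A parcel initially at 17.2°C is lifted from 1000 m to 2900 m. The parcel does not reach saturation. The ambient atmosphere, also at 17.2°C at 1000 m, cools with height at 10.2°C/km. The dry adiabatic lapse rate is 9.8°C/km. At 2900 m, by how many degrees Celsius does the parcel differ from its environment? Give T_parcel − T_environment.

+0.76°C (parcel warmer than environment)

Parcel:
  1000 → 2900 m (dry, 9.8°C/km): ΔT = -9.8 × 1.9 = -18.62°C → T = -1.42°C
Environment:
  1000 → 2900 m (environment, 10.2°C/km): ΔT = -10.2 × 1.9 = -19.38°C → T = -2.18°C
T_parcel − T_env = -1.42 − (-2.18) = +0.76°C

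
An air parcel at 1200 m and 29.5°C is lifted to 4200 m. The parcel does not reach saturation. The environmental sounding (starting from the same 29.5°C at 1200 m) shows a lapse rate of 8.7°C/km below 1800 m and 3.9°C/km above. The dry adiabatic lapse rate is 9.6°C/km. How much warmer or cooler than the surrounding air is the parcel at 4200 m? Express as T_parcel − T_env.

-14.22°C (parcel cooler than environment)

Parcel:
  Dry to 4200 m: -9.6 × 3 km = -28.8°C, so T = 0.7°C.
Environment:
  Environment, lower layer to 1800 m: -8.7 × 0.6 km = -5.22°C, so T = 24.28°C.
  Environment, upper layer to 4200 m: -3.9 × 2.4 km = -9.36°C, so T = 14.92°C.
T_parcel − T_env = 0.7 − 14.92 = -14.22°C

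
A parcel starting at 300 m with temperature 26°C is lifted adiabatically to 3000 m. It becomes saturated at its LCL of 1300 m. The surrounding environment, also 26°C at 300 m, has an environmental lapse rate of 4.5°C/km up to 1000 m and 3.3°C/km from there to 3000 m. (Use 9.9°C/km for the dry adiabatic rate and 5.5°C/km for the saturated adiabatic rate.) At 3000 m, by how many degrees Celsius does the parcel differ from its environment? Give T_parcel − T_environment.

-9.5°C (parcel cooler than environment)

Parcel:
  300–1300 m, dry: Δz = 1 km ⇒ ΔT = -9.9°C; T = 16.1°C
  1300–3000 m, saturated: Δz = 1.7 km ⇒ ΔT = -9.35°C; T = 6.75°C
Environment:
  300–1000 m, environment, lower layer: Δz = 0.7 km ⇒ ΔT = -3.15°C; T = 22.85°C
  1000–3000 m, environment, upper layer: Δz = 2 km ⇒ ΔT = -6.6°C; T = 16.25°C
T_parcel − T_env = 6.75 − 16.25 = -9.5°C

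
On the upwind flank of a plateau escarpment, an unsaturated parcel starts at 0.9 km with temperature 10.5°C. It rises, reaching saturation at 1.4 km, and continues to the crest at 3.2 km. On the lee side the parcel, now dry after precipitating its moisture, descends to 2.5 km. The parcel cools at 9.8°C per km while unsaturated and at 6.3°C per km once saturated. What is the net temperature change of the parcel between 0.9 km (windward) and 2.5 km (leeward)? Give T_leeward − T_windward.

-9.38°C

From 900 m to 1400 m (dry): cools by 9.8 × 0.5 = 4.9°C, giving 5.6°C.
From 1400 m to 3200 m (saturated): cools by 6.3 × 1.8 = 11.34°C, giving -5.74°C.
From 3200 m to 2500 m (dry descent): warms by 9.8 × 0.7 = 6.86°C, giving 1.12°C.
Net change vs windward start: 1.12 − 10.5 = -9.38°C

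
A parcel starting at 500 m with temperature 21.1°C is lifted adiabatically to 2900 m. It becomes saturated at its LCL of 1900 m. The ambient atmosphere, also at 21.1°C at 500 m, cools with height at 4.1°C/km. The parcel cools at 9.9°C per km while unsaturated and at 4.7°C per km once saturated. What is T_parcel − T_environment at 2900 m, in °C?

Parcel:
  Dry to 1900 m: -9.9 × 1.4 km = -13.86°C, so T = 7.24°C.
  Saturated to 2900 m: -4.7 × 1 km = -4.7°C, so T = 2.54°C.
Environment:
  Environment to 2900 m: -4.1 × 2.4 km = -9.84°C, so T = 11.26°C.
T_parcel − T_env = 2.54 − 11.26 = -8.72°C

-8.72°C (parcel cooler than environment)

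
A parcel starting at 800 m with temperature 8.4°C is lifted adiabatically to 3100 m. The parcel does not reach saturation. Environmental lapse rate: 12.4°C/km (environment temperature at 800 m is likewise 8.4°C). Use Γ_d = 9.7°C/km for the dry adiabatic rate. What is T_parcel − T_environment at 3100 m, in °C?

+6.21°C (parcel warmer than environment)

Parcel:
  800 → 3100 m (dry, 9.7°C/km): ΔT = -9.7 × 2.3 = -22.31°C → T = -13.91°C
Environment:
  800 → 3100 m (environment, 12.4°C/km): ΔT = -12.4 × 2.3 = -28.52°C → T = -20.12°C
T_parcel − T_env = -13.91 − (-20.12) = +6.21°C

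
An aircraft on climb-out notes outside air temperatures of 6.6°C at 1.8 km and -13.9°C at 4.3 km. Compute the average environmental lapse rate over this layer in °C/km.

8.2°C/km

Γ = −ΔT/Δz = (6.6 − (-13.9)) / (4300 − 1800) m
  = 20.5°C / 2.5 km = 8.2°C/km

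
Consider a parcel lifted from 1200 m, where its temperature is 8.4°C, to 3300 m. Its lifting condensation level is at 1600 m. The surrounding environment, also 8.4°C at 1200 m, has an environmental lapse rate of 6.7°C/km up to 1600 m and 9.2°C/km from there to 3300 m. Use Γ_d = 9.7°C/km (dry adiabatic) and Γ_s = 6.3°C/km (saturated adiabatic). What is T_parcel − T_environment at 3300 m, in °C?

+3.73°C (parcel warmer than environment)

Parcel:
  1200 → 1600 m (dry, 9.7°C/km): ΔT = -9.7 × 0.4 = -3.88°C → T = 4.52°C
  1600 → 3300 m (saturated, 6.3°C/km): ΔT = -6.3 × 1.7 = -10.71°C → T = -6.19°C
Environment:
  1200 → 1600 m (environment, lower layer, 6.7°C/km): ΔT = -6.7 × 0.4 = -2.68°C → T = 5.72°C
  1600 → 3300 m (environment, upper layer, 9.2°C/km): ΔT = -9.2 × 1.7 = -15.64°C → T = -9.92°C
T_parcel − T_env = -6.19 − (-9.92) = +3.73°C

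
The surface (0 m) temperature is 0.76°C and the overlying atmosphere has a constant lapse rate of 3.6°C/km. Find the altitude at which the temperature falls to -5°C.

Height above start = (0.76 − (-5)) / 3.6 = 1.6 km
Altitude = 0 m + 1600 m = 1600 m

1600 m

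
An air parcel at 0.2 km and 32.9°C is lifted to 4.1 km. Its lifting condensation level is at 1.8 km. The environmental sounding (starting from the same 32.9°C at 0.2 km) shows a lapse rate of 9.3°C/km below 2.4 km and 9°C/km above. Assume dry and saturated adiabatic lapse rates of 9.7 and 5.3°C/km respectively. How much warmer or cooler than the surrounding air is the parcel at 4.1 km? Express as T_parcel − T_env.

Parcel:
  Dry to 1800 m: -9.7 × 1.6 km = -15.52°C, so T = 17.38°C.
  Saturated to 4100 m: -5.3 × 2.3 km = -12.19°C, so T = 5.19°C.
Environment:
  Environment, lower layer to 2400 m: -9.3 × 2.2 km = -20.46°C, so T = 12.44°C.
  Environment, upper layer to 4100 m: -9 × 1.7 km = -15.3°C, so T = -2.86°C.
T_parcel − T_env = 5.19 − (-2.86) = +8.05°C

+8.05°C (parcel warmer than environment)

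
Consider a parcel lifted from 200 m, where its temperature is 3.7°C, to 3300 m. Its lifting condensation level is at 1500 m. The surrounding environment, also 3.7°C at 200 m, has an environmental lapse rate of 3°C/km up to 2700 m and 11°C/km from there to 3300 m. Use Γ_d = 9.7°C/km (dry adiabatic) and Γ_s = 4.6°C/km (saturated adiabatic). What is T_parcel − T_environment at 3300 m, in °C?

-6.79°C (parcel cooler than environment)

Parcel:
  200–1500 m, dry: Δz = 1.3 km ⇒ ΔT = -12.61°C; T = -8.91°C
  1500–3300 m, saturated: Δz = 1.8 km ⇒ ΔT = -8.28°C; T = -17.19°C
Environment:
  200–2700 m, environment, lower layer: Δz = 2.5 km ⇒ ΔT = -7.5°C; T = -3.8°C
  2700–3300 m, environment, upper layer: Δz = 0.6 km ⇒ ΔT = -6.6°C; T = -10.4°C
T_parcel − T_env = -17.19 − (-10.4) = -6.79°C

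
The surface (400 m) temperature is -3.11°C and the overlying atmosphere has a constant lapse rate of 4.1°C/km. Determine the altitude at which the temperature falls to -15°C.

Height above start = (-3.11 − (-15)) / 4.1 = 2.9 km
Altitude = 400 m + 2900 m = 3300 m

3300 m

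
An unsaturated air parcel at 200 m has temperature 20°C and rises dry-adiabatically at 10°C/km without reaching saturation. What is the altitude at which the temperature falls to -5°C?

Height above start = (20 − (-5)) / 10 = 2.5 km
Altitude = 200 m + 2500 m = 2700 m

2700 m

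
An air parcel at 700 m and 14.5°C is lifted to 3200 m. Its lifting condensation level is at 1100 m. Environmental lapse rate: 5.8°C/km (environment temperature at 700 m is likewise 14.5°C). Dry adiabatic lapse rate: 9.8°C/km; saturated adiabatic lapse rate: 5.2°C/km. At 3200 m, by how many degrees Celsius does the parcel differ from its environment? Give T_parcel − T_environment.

Parcel:
  700 → 1100 m (dry, 9.8°C/km): ΔT = -9.8 × 0.4 = -3.92°C → T = 10.58°C
  1100 → 3200 m (saturated, 5.2°C/km): ΔT = -5.2 × 2.1 = -10.92°C → T = -0.34°C
Environment:
  700 → 3200 m (environment, 5.8°C/km): ΔT = -5.8 × 2.5 = -14.5°C → T = 0°C
T_parcel − T_env = -0.34 − 0 = -0.34°C

-0.34°C (parcel cooler than environment)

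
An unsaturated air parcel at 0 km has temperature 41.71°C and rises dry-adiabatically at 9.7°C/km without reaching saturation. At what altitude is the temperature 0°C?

Height above start = (41.71 − 0) / 9.7 = 4.3 km
Altitude = 0 m + 4300 m = 4300 m

4.3 km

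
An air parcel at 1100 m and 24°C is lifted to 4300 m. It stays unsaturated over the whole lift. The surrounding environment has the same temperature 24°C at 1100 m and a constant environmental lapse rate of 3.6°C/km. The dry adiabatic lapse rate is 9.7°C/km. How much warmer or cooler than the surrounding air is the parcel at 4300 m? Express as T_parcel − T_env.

-19.52°C (parcel cooler than environment)

Parcel:
  1100–4300 m, dry: Δz = 3.2 km ⇒ ΔT = -31.04°C; T = -7.04°C
Environment:
  1100–4300 m, environment: Δz = 3.2 km ⇒ ΔT = -11.52°C; T = 12.48°C
T_parcel − T_env = -7.04 − 12.48 = -19.52°C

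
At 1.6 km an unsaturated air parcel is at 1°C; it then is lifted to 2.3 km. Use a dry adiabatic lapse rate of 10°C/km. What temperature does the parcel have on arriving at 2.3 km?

Dry adiabatic to 2300 m: -10 × 0.7 km = -7°C, so T = -6°C.

-6°C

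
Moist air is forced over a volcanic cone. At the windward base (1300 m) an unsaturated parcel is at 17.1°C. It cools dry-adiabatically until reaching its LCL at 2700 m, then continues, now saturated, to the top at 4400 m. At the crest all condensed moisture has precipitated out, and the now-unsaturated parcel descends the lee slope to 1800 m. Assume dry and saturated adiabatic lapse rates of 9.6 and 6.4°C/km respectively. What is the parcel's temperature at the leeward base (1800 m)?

From 1300 m to 2700 m (dry): cools by 9.6 × 1.4 = 13.44°C, giving 3.66°C.
From 2700 m to 4400 m (saturated): cools by 6.4 × 1.7 = 10.88°C, giving -7.22°C.
From 4400 m to 1800 m (dry descent): warms by 9.6 × 2.6 = 24.96°C, giving 17.74°C.

17.74°C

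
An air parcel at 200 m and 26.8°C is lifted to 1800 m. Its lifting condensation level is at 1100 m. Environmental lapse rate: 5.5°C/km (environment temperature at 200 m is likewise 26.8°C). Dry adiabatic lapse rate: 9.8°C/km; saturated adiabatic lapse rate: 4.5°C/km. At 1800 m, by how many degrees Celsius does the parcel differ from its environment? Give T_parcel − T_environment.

-3.17°C (parcel cooler than environment)

Parcel:
  200 → 1100 m (dry, 9.8°C/km): ΔT = -9.8 × 0.9 = -8.82°C → T = 17.98°C
  1100 → 1800 m (saturated, 4.5°C/km): ΔT = -4.5 × 0.7 = -3.15°C → T = 14.83°C
Environment:
  200 → 1800 m (environment, 5.5°C/km): ΔT = -5.5 × 1.6 = -8.8°C → T = 18°C
T_parcel − T_env = 14.83 − 18 = -3.17°C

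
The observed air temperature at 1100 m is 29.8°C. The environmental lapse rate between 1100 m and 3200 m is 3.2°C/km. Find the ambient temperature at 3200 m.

From 1100 m to 3200 m (environmental): cools by 3.2 × 2.1 = 6.72°C, giving 23.08°C.

23.08°C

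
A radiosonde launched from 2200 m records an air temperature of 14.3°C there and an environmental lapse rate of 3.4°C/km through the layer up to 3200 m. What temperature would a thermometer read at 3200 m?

10.9°C

2200–3200 m, environmental: Δz = 1 km ⇒ ΔT = -3.4°C; T = 10.9°C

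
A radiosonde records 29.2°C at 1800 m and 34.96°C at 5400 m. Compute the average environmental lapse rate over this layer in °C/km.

-1.6°C/km

Γ = −ΔT/Δz = (29.2 − 34.96) / (5400 − 1800) m
  = -5.76°C / 3.6 km = -1.6°C/km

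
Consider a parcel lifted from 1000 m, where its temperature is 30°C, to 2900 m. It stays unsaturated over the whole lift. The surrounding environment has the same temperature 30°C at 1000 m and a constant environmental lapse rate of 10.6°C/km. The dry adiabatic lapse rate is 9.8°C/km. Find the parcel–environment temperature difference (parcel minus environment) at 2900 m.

Parcel:
  1000–2900 m, dry: Δz = 1.9 km ⇒ ΔT = -18.62°C; T = 11.38°C
Environment:
  1000–2900 m, environment: Δz = 1.9 km ⇒ ΔT = -20.14°C; T = 9.86°C
T_parcel − T_env = 11.38 − 9.86 = +1.52°C

+1.52°C (parcel warmer than environment)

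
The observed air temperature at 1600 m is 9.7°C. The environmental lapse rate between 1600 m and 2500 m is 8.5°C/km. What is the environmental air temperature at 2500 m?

1600–2500 m, environmental: Δz = 0.9 km ⇒ ΔT = -7.65°C; T = 2.05°C

2.05°C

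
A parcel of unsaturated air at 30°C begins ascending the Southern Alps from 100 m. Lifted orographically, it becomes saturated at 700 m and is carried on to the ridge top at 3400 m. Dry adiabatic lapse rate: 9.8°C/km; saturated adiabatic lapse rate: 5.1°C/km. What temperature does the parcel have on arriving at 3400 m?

100 → 700 m (dry, 9.8°C/km): ΔT = -9.8 × 0.6 = -5.88°C → T = 24.12°C
700 → 3400 m (saturated, 5.1°C/km): ΔT = -5.1 × 2.7 = -13.77°C → T = 10.35°C

10.35°C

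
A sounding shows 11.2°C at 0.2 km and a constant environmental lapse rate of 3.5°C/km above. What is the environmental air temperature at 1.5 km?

200–1500 m, environmental: Δz = 1.3 km ⇒ ΔT = -4.55°C; T = 6.65°C

6.65°C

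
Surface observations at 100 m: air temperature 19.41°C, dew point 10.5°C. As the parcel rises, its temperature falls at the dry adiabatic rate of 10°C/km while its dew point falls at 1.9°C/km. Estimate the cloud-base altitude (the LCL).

T and T_d converge at 10 − 1.9 = 8.1°C per km
Height above start = (19.41 − 10.5) / 8.1 = 1.1 km
LCL altitude = 100 m + 1100 m = 1200 m

1200 m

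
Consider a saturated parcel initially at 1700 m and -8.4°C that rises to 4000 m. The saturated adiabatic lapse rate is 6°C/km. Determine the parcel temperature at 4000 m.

1700–4000 m, saturated adiabatic: Δz = 2.3 km ⇒ ΔT = -13.8°C; T = -22.2°C

-22.2°C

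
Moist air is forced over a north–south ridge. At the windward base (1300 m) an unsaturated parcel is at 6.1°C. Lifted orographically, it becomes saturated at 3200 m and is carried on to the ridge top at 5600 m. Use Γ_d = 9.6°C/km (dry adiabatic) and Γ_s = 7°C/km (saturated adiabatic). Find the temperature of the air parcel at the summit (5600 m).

From 1300 m to 3200 m (dry): cools by 9.6 × 1.9 = 18.24°C, giving -12.14°C.
From 3200 m to 5600 m (saturated): cools by 7 × 2.4 = 16.8°C, giving -28.94°C.

-28.94°C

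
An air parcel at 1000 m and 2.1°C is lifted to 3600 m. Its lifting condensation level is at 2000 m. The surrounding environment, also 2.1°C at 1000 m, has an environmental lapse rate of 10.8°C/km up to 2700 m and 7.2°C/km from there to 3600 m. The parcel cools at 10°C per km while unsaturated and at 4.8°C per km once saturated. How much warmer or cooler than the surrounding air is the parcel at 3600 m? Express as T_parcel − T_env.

Parcel:
  1000–2000 m, dry: Δz = 1 km ⇒ ΔT = -10°C; T = -7.9°C
  2000–3600 m, saturated: Δz = 1.6 km ⇒ ΔT = -7.68°C; T = -15.58°C
Environment:
  1000–2700 m, environment, lower layer: Δz = 1.7 km ⇒ ΔT = -18.36°C; T = -16.26°C
  2700–3600 m, environment, upper layer: Δz = 0.9 km ⇒ ΔT = -6.48°C; T = -22.74°C
T_parcel − T_env = -15.58 − (-22.74) = +7.16°C

+7.16°C (parcel warmer than environment)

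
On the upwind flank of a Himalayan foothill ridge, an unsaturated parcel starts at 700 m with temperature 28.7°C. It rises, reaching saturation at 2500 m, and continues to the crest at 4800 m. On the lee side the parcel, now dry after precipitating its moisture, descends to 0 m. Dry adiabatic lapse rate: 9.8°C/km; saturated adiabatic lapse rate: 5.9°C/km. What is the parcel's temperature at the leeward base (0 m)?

700–2500 m, dry: Δz = 1.8 km ⇒ ΔT = -17.64°C; T = 11.06°C
2500–4800 m, saturated: Δz = 2.3 km ⇒ ΔT = -13.57°C; T = -2.51°C
4800–0 m, dry descent: Δz = 4.8 km ⇒ ΔT = +47.04°C; T = 44.53°C

44.53°C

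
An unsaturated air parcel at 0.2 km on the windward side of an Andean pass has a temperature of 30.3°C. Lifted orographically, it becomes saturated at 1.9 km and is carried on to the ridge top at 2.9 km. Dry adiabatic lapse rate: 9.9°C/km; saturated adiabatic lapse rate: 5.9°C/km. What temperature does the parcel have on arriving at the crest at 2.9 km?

From 200 m to 1900 m (dry): cools by 9.9 × 1.7 = 16.83°C, giving 13.47°C.
From 1900 m to 2900 m (saturated): cools by 5.9 × 1 = 5.9°C, giving 7.57°C.

7.57°C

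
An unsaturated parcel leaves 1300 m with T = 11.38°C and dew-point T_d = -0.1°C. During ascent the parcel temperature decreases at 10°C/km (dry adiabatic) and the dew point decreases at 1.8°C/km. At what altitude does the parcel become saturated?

T and T_d converge at 10 − 1.8 = 8.2°C per km
Height above start = (11.38 − (-0.1)) / 8.2 = 1.4 km
LCL altitude = 1300 m + 1400 m = 2700 m

2700 m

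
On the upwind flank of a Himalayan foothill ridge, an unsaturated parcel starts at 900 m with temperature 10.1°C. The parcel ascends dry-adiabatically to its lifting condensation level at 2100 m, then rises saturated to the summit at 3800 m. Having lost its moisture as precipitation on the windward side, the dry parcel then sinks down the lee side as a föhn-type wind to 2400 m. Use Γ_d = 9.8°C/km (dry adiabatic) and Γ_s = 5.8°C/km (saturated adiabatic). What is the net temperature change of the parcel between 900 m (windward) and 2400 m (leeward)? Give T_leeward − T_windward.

-7.9°C

Dry to 2100 m: -9.8 × 1.2 km = -11.76°C, so T = -1.66°C.
Saturated to 3800 m: -5.8 × 1.7 km = -9.86°C, so T = -11.52°C.
Dry descent to 2400 m: +9.8 × 1.4 km = +13.72°C, so T = 2.2°C.
Net change vs windward start: 2.2 − 10.1 = -7.9°C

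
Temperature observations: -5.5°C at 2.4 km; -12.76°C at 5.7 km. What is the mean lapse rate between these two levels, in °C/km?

Γ = −ΔT/Δz = (-5.5 − (-12.76)) / (5700 − 2400) m
  = 7.26°C / 3.3 km = 2.2°C/km

2.2°C/km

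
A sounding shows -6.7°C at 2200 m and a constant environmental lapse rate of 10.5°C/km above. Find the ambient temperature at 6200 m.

-48.7°C

From 2200 m to 6200 m (environmental): cools by 10.5 × 4 = 42°C, giving -48.7°C.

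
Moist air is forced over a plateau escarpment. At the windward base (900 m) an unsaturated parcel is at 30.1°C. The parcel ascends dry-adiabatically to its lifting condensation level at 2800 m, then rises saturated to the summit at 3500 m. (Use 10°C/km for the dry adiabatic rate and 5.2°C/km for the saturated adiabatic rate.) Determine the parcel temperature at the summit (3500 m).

From 900 m to 2800 m (dry): cools by 10 × 1.9 = 19°C, giving 11.1°C.
From 2800 m to 3500 m (saturated): cools by 5.2 × 0.7 = 3.64°C, giving 7.46°C.

7.46°C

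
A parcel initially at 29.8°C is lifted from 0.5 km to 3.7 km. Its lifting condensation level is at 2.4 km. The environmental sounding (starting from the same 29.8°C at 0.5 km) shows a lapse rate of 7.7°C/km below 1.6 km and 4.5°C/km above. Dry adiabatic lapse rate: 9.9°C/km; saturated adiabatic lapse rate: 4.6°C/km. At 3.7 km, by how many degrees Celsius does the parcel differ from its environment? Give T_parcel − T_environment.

-6.87°C (parcel cooler than environment)

Parcel:
  500 → 2400 m (dry, 9.9°C/km): ΔT = -9.9 × 1.9 = -18.81°C → T = 10.99°C
  2400 → 3700 m (saturated, 4.6°C/km): ΔT = -4.6 × 1.3 = -5.98°C → T = 5.01°C
Environment:
  500 → 1600 m (environment, lower layer, 7.7°C/km): ΔT = -7.7 × 1.1 = -8.47°C → T = 21.33°C
  1600 → 3700 m (environment, upper layer, 4.5°C/km): ΔT = -4.5 × 2.1 = -9.45°C → T = 11.88°C
T_parcel − T_env = 5.01 − 11.88 = -6.87°C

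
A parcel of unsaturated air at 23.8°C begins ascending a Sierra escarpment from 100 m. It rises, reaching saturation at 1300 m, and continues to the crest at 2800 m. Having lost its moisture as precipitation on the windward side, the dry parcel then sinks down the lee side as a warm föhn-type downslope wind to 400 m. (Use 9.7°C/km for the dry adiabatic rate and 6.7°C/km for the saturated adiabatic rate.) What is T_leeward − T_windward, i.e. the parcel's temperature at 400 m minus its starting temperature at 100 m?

+1.59°C

Dry to 1300 m: -9.7 × 1.2 km = -11.64°C, so T = 12.16°C.
Saturated to 2800 m: -6.7 × 1.5 km = -10.05°C, so T = 2.11°C.
Dry descent to 400 m: +9.7 × 2.4 km = +23.28°C, so T = 25.39°C.
Net change vs windward start: 25.39 − 23.8 = +1.59°C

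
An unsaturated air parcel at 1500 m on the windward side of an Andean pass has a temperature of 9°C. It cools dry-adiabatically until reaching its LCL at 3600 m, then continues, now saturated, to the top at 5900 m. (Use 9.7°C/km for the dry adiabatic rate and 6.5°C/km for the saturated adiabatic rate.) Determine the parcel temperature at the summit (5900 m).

1500 → 3600 m (dry, 9.7°C/km): ΔT = -9.7 × 2.1 = -20.37°C → T = -11.37°C
3600 → 5900 m (saturated, 6.5°C/km): ΔT = -6.5 × 2.3 = -14.95°C → T = -26.32°C

-26.32°C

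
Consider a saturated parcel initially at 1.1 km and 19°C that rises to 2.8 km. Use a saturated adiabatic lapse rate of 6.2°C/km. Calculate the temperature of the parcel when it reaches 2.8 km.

8.46°C

1100–2800 m, saturated adiabatic: Δz = 1.7 km ⇒ ΔT = -10.54°C; T = 8.46°C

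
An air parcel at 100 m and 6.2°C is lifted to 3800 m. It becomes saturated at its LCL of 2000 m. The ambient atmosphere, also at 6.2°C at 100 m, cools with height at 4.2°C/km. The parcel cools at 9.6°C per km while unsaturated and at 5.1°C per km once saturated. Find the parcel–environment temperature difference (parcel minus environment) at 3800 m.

Parcel:
  100–2000 m, dry: Δz = 1.9 km ⇒ ΔT = -18.24°C; T = -12.04°C
  2000–3800 m, saturated: Δz = 1.8 km ⇒ ΔT = -9.18°C; T = -21.22°C
Environment:
  100–3800 m, environment: Δz = 3.7 km ⇒ ΔT = -15.54°C; T = -9.34°C
T_parcel − T_env = -21.22 − (-9.34) = -11.88°C

-11.88°C (parcel cooler than environment)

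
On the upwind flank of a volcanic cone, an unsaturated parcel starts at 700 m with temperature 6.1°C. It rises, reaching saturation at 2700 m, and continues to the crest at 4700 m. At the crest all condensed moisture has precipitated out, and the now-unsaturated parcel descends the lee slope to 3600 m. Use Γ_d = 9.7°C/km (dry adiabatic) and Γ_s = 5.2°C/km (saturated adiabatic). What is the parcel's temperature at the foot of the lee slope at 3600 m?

From 700 m to 2700 m (dry): cools by 9.7 × 2 = 19.4°C, giving -13.3°C.
From 2700 m to 4700 m (saturated): cools by 5.2 × 2 = 10.4°C, giving -23.7°C.
From 4700 m to 3600 m (dry descent): warms by 9.7 × 1.1 = 10.67°C, giving -13.03°C.

-13.03°C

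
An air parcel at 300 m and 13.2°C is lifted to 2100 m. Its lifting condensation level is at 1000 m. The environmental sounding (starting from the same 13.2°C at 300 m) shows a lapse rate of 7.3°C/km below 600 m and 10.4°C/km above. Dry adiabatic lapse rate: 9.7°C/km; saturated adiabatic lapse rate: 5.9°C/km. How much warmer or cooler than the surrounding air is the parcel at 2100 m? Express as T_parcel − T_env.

Parcel:
  300 → 1000 m (dry, 9.7°C/km): ΔT = -9.7 × 0.7 = -6.79°C → T = 6.41°C
  1000 → 2100 m (saturated, 5.9°C/km): ΔT = -5.9 × 1.1 = -6.49°C → T = -0.08°C
Environment:
  300 → 600 m (environment, lower layer, 7.3°C/km): ΔT = -7.3 × 0.3 = -2.19°C → T = 11.01°C
  600 → 2100 m (environment, upper layer, 10.4°C/km): ΔT = -10.4 × 1.5 = -15.6°C → T = -4.59°C
T_parcel − T_env = -0.08 − (-4.59) = +4.51°C

+4.51°C (parcel warmer than environment)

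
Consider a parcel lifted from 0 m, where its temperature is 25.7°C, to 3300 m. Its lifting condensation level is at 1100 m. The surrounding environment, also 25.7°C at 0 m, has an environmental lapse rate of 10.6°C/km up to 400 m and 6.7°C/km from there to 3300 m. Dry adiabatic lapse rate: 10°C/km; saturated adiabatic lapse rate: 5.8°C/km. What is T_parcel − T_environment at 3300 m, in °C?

Parcel:
  From 0 m to 1100 m (dry): cools by 10 × 1.1 = 11°C, giving 14.7°C.
  From 1100 m to 3300 m (saturated): cools by 5.8 × 2.2 = 12.76°C, giving 1.94°C.
Environment:
  From 0 m to 400 m (environment, lower layer): cools by 10.6 × 0.4 = 4.24°C, giving 21.46°C.
  From 400 m to 3300 m (environment, upper layer): cools by 6.7 × 2.9 = 19.43°C, giving 2.03°C.
T_parcel − T_env = 1.94 − 2.03 = -0.09°C

-0.09°C (parcel cooler than environment)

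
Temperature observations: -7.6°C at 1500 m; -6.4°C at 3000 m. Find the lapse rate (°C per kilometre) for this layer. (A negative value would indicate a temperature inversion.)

Γ = −ΔT/Δz = (-7.6 − (-6.4)) / (3000 − 1500) m
  = -1.2°C / 1.5 km = -0.8°C/km

-0.8°C/km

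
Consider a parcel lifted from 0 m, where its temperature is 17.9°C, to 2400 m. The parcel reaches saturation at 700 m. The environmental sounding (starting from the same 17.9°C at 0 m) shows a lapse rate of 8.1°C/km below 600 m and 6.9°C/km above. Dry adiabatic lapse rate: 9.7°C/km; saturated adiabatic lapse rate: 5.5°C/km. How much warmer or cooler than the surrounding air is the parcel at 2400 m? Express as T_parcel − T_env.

Parcel:
  0–700 m, dry: Δz = 0.7 km ⇒ ΔT = -6.79°C; T = 11.11°C
  700–2400 m, saturated: Δz = 1.7 km ⇒ ΔT = -9.35°C; T = 1.76°C
Environment:
  0–600 m, environment, lower layer: Δz = 0.6 km ⇒ ΔT = -4.86°C; T = 13.04°C
  600–2400 m, environment, upper layer: Δz = 1.8 km ⇒ ΔT = -12.42°C; T = 0.62°C
T_parcel − T_env = 1.76 − 0.62 = +1.14°C

+1.14°C (parcel warmer than environment)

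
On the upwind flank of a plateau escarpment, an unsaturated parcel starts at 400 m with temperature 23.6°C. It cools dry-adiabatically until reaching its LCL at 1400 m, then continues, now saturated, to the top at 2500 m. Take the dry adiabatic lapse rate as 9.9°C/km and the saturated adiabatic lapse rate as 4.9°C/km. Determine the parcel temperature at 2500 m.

400 → 1400 m (dry, 9.9°C/km): ΔT = -9.9 × 1 = -9.9°C → T = 13.7°C
1400 → 2500 m (saturated, 4.9°C/km): ΔT = -4.9 × 1.1 = -5.39°C → T = 8.31°C

8.31°C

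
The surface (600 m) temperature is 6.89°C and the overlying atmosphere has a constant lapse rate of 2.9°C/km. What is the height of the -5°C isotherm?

Height above start = (6.89 − (-5)) / 2.9 = 4.1 km
Altitude = 600 m + 4100 m = 4700 m

4700 m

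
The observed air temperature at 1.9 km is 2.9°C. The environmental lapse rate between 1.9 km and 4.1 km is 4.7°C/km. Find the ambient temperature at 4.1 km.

1900–4100 m, environmental: Δz = 2.2 km ⇒ ΔT = -10.34°C; T = -7.44°C

-7.44°C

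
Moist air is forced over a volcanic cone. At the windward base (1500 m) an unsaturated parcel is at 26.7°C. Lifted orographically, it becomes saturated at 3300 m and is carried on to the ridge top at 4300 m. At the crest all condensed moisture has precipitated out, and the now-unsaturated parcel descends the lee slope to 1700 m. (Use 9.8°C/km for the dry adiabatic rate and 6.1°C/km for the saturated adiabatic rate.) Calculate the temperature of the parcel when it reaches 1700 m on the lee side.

Dry to 3300 m: -9.8 × 1.8 km = -17.64°C, so T = 9.06°C.
Saturated to 4300 m: -6.1 × 1 km = -6.1°C, so T = 2.96°C.
Dry descent to 1700 m: +9.8 × 2.6 km = +25.48°C, so T = 28.44°C.

28.44°C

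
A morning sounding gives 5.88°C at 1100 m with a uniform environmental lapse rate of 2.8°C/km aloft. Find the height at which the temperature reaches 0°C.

Height above start = (5.88 − 0) / 2.8 = 2.1 km
Altitude = 1100 m + 2100 m = 3200 m

3200 m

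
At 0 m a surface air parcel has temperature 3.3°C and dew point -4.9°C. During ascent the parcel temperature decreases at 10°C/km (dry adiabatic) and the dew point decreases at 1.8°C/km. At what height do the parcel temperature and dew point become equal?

1000 m

T and T_d converge at 10 − 1.8 = 8.2°C per km
Height above start = (3.3 − (-4.9)) / 8.2 = 1 km
LCL altitude = 0 m + 1000 m = 1000 m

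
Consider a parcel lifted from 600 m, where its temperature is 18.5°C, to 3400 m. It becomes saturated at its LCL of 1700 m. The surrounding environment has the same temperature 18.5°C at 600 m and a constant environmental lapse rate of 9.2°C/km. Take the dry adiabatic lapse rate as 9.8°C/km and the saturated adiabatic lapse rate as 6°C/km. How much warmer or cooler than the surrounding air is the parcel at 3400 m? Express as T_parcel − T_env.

+4.78°C (parcel warmer than environment)

Parcel:
  Dry to 1700 m: -9.8 × 1.1 km = -10.78°C, so T = 7.72°C.
  Saturated to 3400 m: -6 × 1.7 km = -10.2°C, so T = -2.48°C.
Environment:
  Environment to 3400 m: -9.2 × 2.8 km = -25.76°C, so T = -7.26°C.
T_parcel − T_env = -2.48 − (-7.26) = +4.78°C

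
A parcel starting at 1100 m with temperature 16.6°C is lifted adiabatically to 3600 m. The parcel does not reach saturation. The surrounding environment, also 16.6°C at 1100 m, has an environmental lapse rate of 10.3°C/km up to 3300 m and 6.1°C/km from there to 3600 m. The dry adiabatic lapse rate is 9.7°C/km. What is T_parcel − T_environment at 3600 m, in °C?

Parcel:
  From 1100 m to 3600 m (dry): cools by 9.7 × 2.5 = 24.25°C, giving -7.65°C.
Environment:
  From 1100 m to 3300 m (environment, lower layer): cools by 10.3 × 2.2 = 22.66°C, giving -6.06°C.
  From 3300 m to 3600 m (environment, upper layer): cools by 6.1 × 0.3 = 1.83°C, giving -7.89°C.
T_parcel − T_env = -7.65 − (-7.89) = +0.24°C

+0.24°C (parcel warmer than environment)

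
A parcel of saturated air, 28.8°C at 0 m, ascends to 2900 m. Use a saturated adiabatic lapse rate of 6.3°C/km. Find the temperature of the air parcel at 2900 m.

From 0 m to 2900 m (saturated adiabatic): cools by 6.3 × 2.9 = 18.27°C, giving 10.53°C.

10.53°C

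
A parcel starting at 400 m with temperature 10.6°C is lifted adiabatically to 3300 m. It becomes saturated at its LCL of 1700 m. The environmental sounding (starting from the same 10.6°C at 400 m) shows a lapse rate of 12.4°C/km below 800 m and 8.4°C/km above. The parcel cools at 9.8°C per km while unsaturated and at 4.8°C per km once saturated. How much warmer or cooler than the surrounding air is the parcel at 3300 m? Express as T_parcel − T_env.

+5.54°C (parcel warmer than environment)

Parcel:
  400–1700 m, dry: Δz = 1.3 km ⇒ ΔT = -12.74°C; T = -2.14°C
  1700–3300 m, saturated: Δz = 1.6 km ⇒ ΔT = -7.68°C; T = -9.82°C
Environment:
  400–800 m, environment, lower layer: Δz = 0.4 km ⇒ ΔT = -4.96°C; T = 5.64°C
  800–3300 m, environment, upper layer: Δz = 2.5 km ⇒ ΔT = -21°C; T = -15.36°C
T_parcel − T_env = -9.82 − (-15.36) = +5.54°C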